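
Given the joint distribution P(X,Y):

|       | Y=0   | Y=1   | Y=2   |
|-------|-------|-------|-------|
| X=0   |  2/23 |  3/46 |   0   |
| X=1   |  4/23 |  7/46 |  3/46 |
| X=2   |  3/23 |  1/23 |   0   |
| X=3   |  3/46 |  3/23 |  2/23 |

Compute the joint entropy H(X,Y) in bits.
3.1989 bits

H(X,Y) = -Σ_{x,y} P(x,y) log₂ P(x,y). Per-cell terms -P(x,y)·log₂P(x,y):
  X=0: 0.30640, 0.25687, 0.00000
  X=1: 0.43888, 0.41334, 0.25687
  X=2: 0.38330, 0.19668, 0.00000
  X=3: 0.25687, 0.38330, 0.30640
  (cells with P = 0 contribute 0)
Sum of the 12 terms: H(X,Y) = 3.1989 bits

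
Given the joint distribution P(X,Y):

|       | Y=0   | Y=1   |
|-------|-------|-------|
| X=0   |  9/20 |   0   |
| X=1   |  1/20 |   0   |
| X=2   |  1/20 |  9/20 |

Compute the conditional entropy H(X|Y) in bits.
0.4762 bits

H(X|Y) = H(X,Y) - H(Y)

H(X,Y) = -Σ_{x,y} P(x,y) log₂ P(x,y). Per-cell terms -P(x,y)·log₂P(x,y):
  X=0: 0.5184, 0.0000
  X=1: 0.2161, 0.0000
  X=2: 0.2161, 0.5184
  (cells with P = 0 contribute 0)
Sum of the 6 terms: H(X,Y) = 1.4690 bits

Marginal of Y (column sums):
  P(Y=0) = 9/20 + 1/20 + 1/20 = 11/20
  P(Y=1) = 0 + 0 + 9/20 = 9/20
H(Y) = -[(11/20)·log₂(11/20) + (9/20)·log₂(9/20)]
  = 0.4744 + 0.5184 = 0.9928 bits

H(X|Y) = H(X,Y) - H(Y) = 1.4690 - 0.9928 = 0.4762 bits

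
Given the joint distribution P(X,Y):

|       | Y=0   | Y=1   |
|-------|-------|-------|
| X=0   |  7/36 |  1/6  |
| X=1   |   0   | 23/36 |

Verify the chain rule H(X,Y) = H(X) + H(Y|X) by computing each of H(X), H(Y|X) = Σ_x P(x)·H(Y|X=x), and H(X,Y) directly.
H(X) = 0.9436 bits, H(Y|X) = 0.3596 bits, H(X,Y) = 1.3032 bits

Marginal of X (row sums):
  P(X=0) = 7/36 + 1/6 = 13/36
  P(X=1) = 0 + 23/36 = 23/36
H(X) = -[(13/36)·log₂(13/36) + (23/36)·log₂(23/36)]
  = 0.5306 + 0.4130 = 0.9436 bits

H(Y|X) = Σ_x P(x)·H(Y|X=x):
  X=0: P(X=0) = 13/36, P(Y|X=0) = (7/13, 6/13) → H(Y|X=0) = 0.9957
  X=1: P(X=1) = 23/36, P(Y|X=1) = (0, 1) → H(Y|X=1) = 0.0000
H(Y|X) = (13/36)·0.9957 + (23/36)·0.0000 = 0.3596 bits

H(X,Y) = -Σ_{x,y} P(x,y) log₂ P(x,y). Per-cell terms -P(x,y)·log₂P(x,y):
  X=0: 0.4594, 0.4308
  X=1: 0.0000, 0.4130
  (cells with P = 0 contribute 0)
Sum of the 4 terms: H(X,Y) = 1.3032 bits

Chain rule check:
  H(X) + H(Y|X) = 0.9436 + 0.3596 = 1.3032 bits
  H(X,Y) = 1.3032 bits
✓ Chain rule verified.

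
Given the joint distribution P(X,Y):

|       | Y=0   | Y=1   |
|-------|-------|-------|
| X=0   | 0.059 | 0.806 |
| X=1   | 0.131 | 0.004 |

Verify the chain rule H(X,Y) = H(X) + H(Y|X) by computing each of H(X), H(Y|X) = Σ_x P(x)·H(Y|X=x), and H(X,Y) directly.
H(X) = 0.5710 bits, H(Y|X) = 0.3367 bits, H(X,Y) = 0.9077 bits

Marginal of X (row sums):
  P(X=0) = 0.059 + 0.806 = 0.865
  P(X=1) = 0.131 + 0.004 = 0.135
H(X) = -[0.865·log₂(0.865) + 0.135·log₂(0.135)]
  = 0.1810 + 0.3900 = 0.5710 bits

H(Y|X) = Σ_x P(x)·H(Y|X=x):
  X=0: P(X=0) = 0.865, P(Y|X=0) = (59/865, 806/865) → H(Y|X=0) = 0.3592
  X=1: P(X=1) = 0.135, P(Y|X=1) = (131/135, 4/135) → H(Y|X=1) = 0.1925
H(Y|X) = 0.865·0.3592 + 0.135·0.1925 = 0.3367 bits

H(X,Y) = -Σ_{x,y} P(x,y) log₂ P(x,y). Per-cell terms -P(x,y)·log₂P(x,y):
  X=0: 0.2409, 0.2508
  X=1: 0.3841, 0.0319
Sum of the 4 terms: H(X,Y) = 0.9077 bits

Chain rule check:
  H(X) + H(Y|X) = 0.5710 + 0.3367 = 0.9077 bits
  H(X,Y) = 0.9077 bits
✓ Chain rule verified.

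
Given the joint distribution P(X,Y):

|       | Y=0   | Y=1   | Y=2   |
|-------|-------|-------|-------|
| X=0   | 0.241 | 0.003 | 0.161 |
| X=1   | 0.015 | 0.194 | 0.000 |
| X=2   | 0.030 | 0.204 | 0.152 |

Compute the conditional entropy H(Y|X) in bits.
0.9965 bits

H(Y|X) = H(X,Y) - H(X)

H(X,Y) = -Σ_{x,y} P(x,y) log₂ P(x,y). Per-cell terms -P(x,y)·log₂P(x,y):
  X=0: 0.49475, 0.02514, 0.42421
  X=1: 0.09088, 0.45898, 0.00000
  X=2: 0.15177, 0.46785, 0.41311
  (cells with P = 0 contribute 0)
Sum of the 9 terms: H(X,Y) = 2.5267 bits

Marginal of X (row sums):
  P(X=0) = 0.241 + 0.003 + 0.161 = 0.405
  P(X=1) = 0.015 + 0.194 + 0.000 = 0.209
  P(X=2) = 0.030 + 0.204 + 0.152 = 0.386
H(X) = -[0.405·log₂(0.405) + 0.209·log₂(0.209) + 0.386·log₂(0.386)]
  = 0.52812 + 0.47201 + 0.53010 = 1.5302 bits

H(Y|X) = H(X,Y) - H(X) = 2.5267 - 1.5302 = 0.9965 bits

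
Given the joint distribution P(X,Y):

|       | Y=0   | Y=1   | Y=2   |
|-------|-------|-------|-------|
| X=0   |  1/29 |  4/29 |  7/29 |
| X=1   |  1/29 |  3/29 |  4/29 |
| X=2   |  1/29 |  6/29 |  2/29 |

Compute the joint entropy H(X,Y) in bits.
2.8609 bits

H(X,Y) = -Σ_{x,y} P(x,y) log₂ P(x,y). Per-cell terms -P(x,y)·log₂P(x,y):
  X=0: 0.1675, 0.3942, 0.4950
  X=1: 0.1675, 0.3386, 0.3942
  X=2: 0.1675, 0.4703, 0.2661
Sum of the 9 terms: H(X,Y) = 2.8609 bits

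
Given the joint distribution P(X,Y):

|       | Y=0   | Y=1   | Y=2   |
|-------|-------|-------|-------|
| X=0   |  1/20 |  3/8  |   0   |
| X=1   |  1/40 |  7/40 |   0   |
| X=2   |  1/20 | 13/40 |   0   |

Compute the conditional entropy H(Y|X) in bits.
0.5432 bits

H(Y|X) = H(X,Y) - H(X)

H(X,Y) = -Σ_{x,y} P(x,y) log₂ P(x,y). Per-cell terms -P(x,y)·log₂P(x,y):
  X=0: 0.21610, 0.53064, 0.00000
  X=1: 0.13305, 0.44005, 0.00000
  X=2: 0.21610, 0.52698, 0.00000
  (cells with P = 0 contribute 0)
Sum of the 9 terms: H(X,Y) = 2.0629 bits

Marginal of X (row sums):
  P(X=0) = 1/20 + 3/8 + 0 = 17/40
  P(X=1) = 1/40 + 7/40 + 0 = 1/5
  P(X=2) = 1/20 + 13/40 + 0 = 3/8
H(X) = -[(17/40)·log₂(17/40) + (1/5)·log₂(1/5) + (3/8)·log₂(3/8)]
  = 0.52465 + 0.46439 + 0.53064 = 1.5197 bits

H(Y|X) = H(X,Y) - H(X) = 2.0629 - 1.5197 = 0.5432 bits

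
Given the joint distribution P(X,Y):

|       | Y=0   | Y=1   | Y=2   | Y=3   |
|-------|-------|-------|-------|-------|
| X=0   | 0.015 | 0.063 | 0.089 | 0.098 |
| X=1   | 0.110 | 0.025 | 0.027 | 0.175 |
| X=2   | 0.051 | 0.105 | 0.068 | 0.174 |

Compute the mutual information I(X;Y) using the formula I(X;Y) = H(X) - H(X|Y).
0.1250 bits

I(X;Y) = H(X) - H(X|Y)

Marginal of X (row sums):
  P(X=0) = 0.015 + 0.063 + 0.089 + 0.098 = 0.265
  P(X=1) = 0.110 + 0.025 + 0.027 + 0.175 = 0.337
  P(X=2) = 0.051 + 0.105 + 0.068 + 0.174 = 0.398
H(X) = -[0.265·log₂(0.265) + 0.337·log₂(0.337) + 0.398·log₂(0.398)]
  = 0.5077 + 0.5288 + 0.5290 = 1.5655 bits

Marginal of Y (column sums):
  P(Y=0) = 0.015 + 0.110 + 0.051 = 0.176
  P(Y=1) = 0.063 + 0.025 + 0.105 = 0.193
  P(Y=2) = 0.089 + 0.027 + 0.068 = 0.184
  P(Y=3) = 0.098 + 0.175 + 0.174 = 0.447
H(X|Y) = Σ_y P(y)·H(X|Y=y):
  Y=0: P(Y=0) = 0.176, P(X|Y=0) = (15/176, 5/8, 51/176) → H(X|Y=0) = 1.2444
  Y=1: P(Y=1) = 0.193, P(X|Y=1) = (63/193, 25/193, 105/193) → H(X|Y=1) = 1.3870
  Y=2: P(Y=2) = 0.184, P(X|Y=2) = (89/184, 27/184, 17/46) → H(X|Y=2) = 1.4438
  Y=3: P(Y=3) = 0.447, P(X|Y=3) = (98/447, 175/447, 58/149) → H(X|Y=3) = 1.5395
H(X|Y) = 0.176·1.2444 + 0.193·1.3870 + 0.184·1.4438 + 0.447·1.5395 = 1.4405 bits

I(X;Y) = H(X) - H(X|Y) = 1.5655 - 1.4405 = 0.1250 bits

Cross-check via I(X;Y) = H(X) + H(Y) - H(X,Y): computing H(Y) from the column sums and H(X,Y) from the 12 cells in the same way gives H(Y) = 1.8678 bits and H(X,Y) = 3.3083 bits, so
I(X;Y) = 1.5655 + 1.8678 - 3.3083 = 0.1250 bits ✓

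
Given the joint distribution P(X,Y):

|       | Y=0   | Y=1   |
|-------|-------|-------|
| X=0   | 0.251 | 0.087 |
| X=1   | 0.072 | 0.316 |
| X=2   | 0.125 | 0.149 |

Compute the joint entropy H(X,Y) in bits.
2.3898 bits

H(X,Y) = -Σ_{x,y} P(x,y) log₂ P(x,y). Per-cell terms -P(x,y)·log₂P(x,y):
  X=0: 0.5006, 0.3065
  X=1: 0.2733, 0.5252
  X=2: 0.3750, 0.4092
Sum of the 6 terms: H(X,Y) = 2.3898 bits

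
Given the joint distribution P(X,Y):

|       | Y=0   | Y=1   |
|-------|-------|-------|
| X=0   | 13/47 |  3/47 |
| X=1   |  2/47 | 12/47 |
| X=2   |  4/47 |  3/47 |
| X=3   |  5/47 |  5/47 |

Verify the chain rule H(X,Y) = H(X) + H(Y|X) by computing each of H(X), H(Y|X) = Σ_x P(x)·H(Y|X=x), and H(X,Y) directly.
H(X) = 1.9339 bits, H(Y|X) = 0.7728 bits, H(X,Y) = 2.7066 bits

Marginal of X (row sums):
  P(X=0) = 13/47 + 3/47 = 16/47
  P(X=1) = 2/47 + 12/47 = 14/47
  P(X=2) = 4/47 + 3/47 = 7/47
  P(X=3) = 5/47 + 5/47 = 10/47
H(X) = -[(16/47)·log₂(16/47) + (14/47)·log₂(14/47) + (7/47)·log₂(7/47) + (10/47)·log₂(10/47)]
  = 0.5292 + 0.5205 + 0.4092 + 0.4750 = 1.9339 bits

H(Y|X) = Σ_x P(x)·H(Y|X=x):
  X=0: P(X=0) = 16/47, P(Y|X=0) = (13/16, 3/16) → H(Y|X=0) = 0.6962
  X=1: P(X=1) = 14/47, P(Y|X=1) = (1/7, 6/7) → H(Y|X=1) = 0.5917
  X=2: P(X=2) = 7/47, P(Y|X=2) = (4/7, 3/7) → H(Y|X=2) = 0.9852
  X=3: P(X=3) = 10/47, P(Y|X=3) = (1/2, 1/2) → H(Y|X=3) = 1.0000
H(Y|X) = (16/47)·0.6962 + (14/47)·0.5917 + (7/47)·0.9852 + (10/47)·1.0000 = 0.7728 bits

H(X,Y) = -Σ_{x,y} P(x,y) log₂ P(x,y). Per-cell terms -P(x,y)·log₂P(x,y):
  X=0: 0.5128, 0.2534
  X=1: 0.1938, 0.5029
  X=2: 0.3025, 0.2534
  X=3: 0.3439, 0.3439
Sum of the 8 terms: H(X,Y) = 2.7066 bits

Chain rule check:
  H(X) + H(Y|X) = 1.9339 + 0.7728 = 2.7067 bits
  H(X,Y) = 2.7066 bits
✓ Chain rule verified (Δ = 0.0001 is 4-dp rounding noise: each of the three values was rounded independently).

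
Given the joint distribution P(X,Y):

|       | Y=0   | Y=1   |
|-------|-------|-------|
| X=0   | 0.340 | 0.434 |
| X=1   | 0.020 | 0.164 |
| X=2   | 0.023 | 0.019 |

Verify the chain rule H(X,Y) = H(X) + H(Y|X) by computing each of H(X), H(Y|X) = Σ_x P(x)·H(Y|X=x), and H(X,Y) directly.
H(X) = 0.9275 bits, H(Y|X) = 0.8987 bits, H(X,Y) = 1.8262 bits

Marginal of X (row sums):
  P(X=0) = 0.340 + 0.434 = 0.774
  P(X=1) = 0.020 + 0.164 = 0.184
  P(X=2) = 0.023 + 0.019 = 0.042
H(X) = -[0.774·log₂(0.774) + 0.184·log₂(0.184) + 0.042·log₂(0.042)]
  = 0.286066 + 0.449369 + 0.192086 = 0.9275 bits

H(Y|X) = Σ_x P(x)·H(Y|X=x):
  X=0: P(X=0) = 0.774, P(Y|X=0) = (170/387, 217/387) → H(Y|X=0) = 0.989334
  X=1: P(X=1) = 0.184, P(Y|X=1) = (5/46, 41/46) → H(Y|X=1) = 0.495969
  X=2: P(X=2) = 0.042, P(Y|X=2) = (23/42, 19/42) → H(Y|X=2) = 0.993447
H(Y|X) = 0.774·0.989334 + 0.184·0.495969 + 0.042·0.993447 = 0.8987 bits

H(X,Y) = -Σ_{x,y} P(x,y) log₂ P(x,y). Per-cell terms -P(x,y)·log₂P(x,y):
  X=0: 0.529174, 0.522637
  X=1: 0.112877, 0.427750
  X=2: 0.125171, 0.108639
Sum of the 6 terms: H(X,Y) = 1.8262 bits

Chain rule check:
  H(X) + H(Y|X) = 0.9275 + 0.8987 = 1.8262 bits
  H(X,Y) = 1.8262 bits
✓ Chain rule verified.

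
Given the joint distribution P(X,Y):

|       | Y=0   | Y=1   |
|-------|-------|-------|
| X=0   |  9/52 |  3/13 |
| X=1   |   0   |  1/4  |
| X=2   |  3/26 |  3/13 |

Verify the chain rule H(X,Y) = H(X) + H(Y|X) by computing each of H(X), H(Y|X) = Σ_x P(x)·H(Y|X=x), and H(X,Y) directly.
H(X) = 1.5581 bits, H(Y|X) = 0.7158 bits, H(X,Y) = 2.2738 bits

Marginal of X (row sums):
  P(X=0) = 9/52 + 3/13 = 21/52
  P(X=1) = 0 + 1/4 = 1/4
  P(X=2) = 3/26 + 3/13 = 9/26
H(X) = -[(21/52)·log₂(21/52) + (1/4)·log₂(1/4) + (9/26)·log₂(9/26)]
  = 0.52828 + 0.50000 + 0.52979 = 1.5581 bits

H(Y|X) = Σ_x P(x)·H(Y|X=x):
  X=0: P(X=0) = 21/52, P(Y|X=0) = (3/7, 4/7) → H(Y|X=0) = 0.98523
  X=1: P(X=1) = 1/4, P(Y|X=1) = (0, 1) → H(Y|X=1) = 0.00000
  X=2: P(X=2) = 9/26, P(Y|X=2) = (1/3, 2/3) → H(Y|X=2) = 0.91830
H(Y|X) = (21/52)·0.98523 + (1/4)·0.00000 + (9/26)·0.91830 = 0.7158 bits

H(X,Y) = -Σ_{x,y} P(x,y) log₂ P(x,y). Per-cell terms -P(x,y)·log₂P(x,y):
  X=0: 0.43797, 0.48819
  X=1: 0.00000, 0.50000
  X=2: 0.35948, 0.48819
  (cells with P = 0 contribute 0)
Sum of the 6 terms: H(X,Y) = 2.2738 bits

Chain rule check:
  H(X) + H(Y|X) = 1.5581 + 0.7158 = 2.2739 bits
  H(X,Y) = 2.2738 bits
✓ Chain rule verified (Δ = 0.0001 is 4-dp rounding noise: each of the three values was rounded independently).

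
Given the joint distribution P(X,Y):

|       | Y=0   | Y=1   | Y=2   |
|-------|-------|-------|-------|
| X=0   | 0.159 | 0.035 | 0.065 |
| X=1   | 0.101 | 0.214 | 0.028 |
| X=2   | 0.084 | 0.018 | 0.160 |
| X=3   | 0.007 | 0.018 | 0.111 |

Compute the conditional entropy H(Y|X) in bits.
1.2039 bits

H(Y|X) = H(X,Y) - H(X)

H(X,Y) = -Σ_{x,y} P(x,y) log₂ P(x,y). Per-cell terms -P(x,y)·log₂P(x,y):
  X=0: 0.42181, 0.16928, 0.25632
  X=1: 0.33406, 0.47600, 0.14444
  X=2: 0.30017, 0.10433, 0.42302
  X=3: 0.05011, 0.10433, 0.35202
Sum of the 12 terms: H(X,Y) = 3.1359 bits

Marginal of X (row sums):
  P(X=0) = 0.159 + 0.035 + 0.065 = 0.259
  P(X=1) = 0.101 + 0.214 + 0.028 = 0.343
  P(X=2) = 0.084 + 0.018 + 0.160 = 0.262
  P(X=3) = 0.007 + 0.018 + 0.111 = 0.136
H(X) = -[0.259·log₂(0.259) + 0.343·log₂(0.343) + 0.262·log₂(0.262) + 0.136·log₂(0.136)]
  = 0.50478 + 0.52950 + 0.50628 + 0.39145 = 1.9320 bits

H(Y|X) = H(X,Y) - H(X) = 3.1359 - 1.9320 = 1.2039 bits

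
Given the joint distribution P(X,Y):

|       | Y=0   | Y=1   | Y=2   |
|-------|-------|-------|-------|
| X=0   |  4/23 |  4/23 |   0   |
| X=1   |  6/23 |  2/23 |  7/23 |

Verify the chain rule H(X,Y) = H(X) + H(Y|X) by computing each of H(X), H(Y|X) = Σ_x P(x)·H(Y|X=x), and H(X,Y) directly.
H(X) = 0.9321 bits, H(Y|X) = 1.2801 bits, H(X,Y) = 2.2122 bits

Marginal of X (row sums):
  P(X=0) = 4/23 + 4/23 + 0 = 8/23
  P(X=1) = 6/23 + 2/23 + 7/23 = 15/23
H(X) = -[(8/23)·log₂(8/23) + (15/23)·log₂(15/23)]
  = 0.5299 + 0.4022 = 0.9321 bits

H(Y|X) = Σ_x P(x)·H(Y|X=x):
  X=0: P(X=0) = 8/23, P(Y|X=0) = (1/2, 1/2, 0) → H(Y|X=0) = 1.0000
  X=1: P(X=1) = 15/23, P(Y|X=1) = (2/5, 2/15, 7/15) → H(Y|X=1) = 1.4295
H(Y|X) = (8/23)·1.0000 + (15/23)·1.4295 = 1.2801 bits

H(X,Y) = -Σ_{x,y} P(x,y) log₂ P(x,y). Per-cell terms -P(x,y)·log₂P(x,y):
  X=0: 0.4389, 0.4389, 0.0000
  X=1: 0.5057, 0.3064, 0.5223
  (cells with P = 0 contribute 0)
Sum of the 6 terms: H(X,Y) = 2.2122 bits

Chain rule check:
  H(X) + H(Y|X) = 0.9321 + 1.2801 = 2.2122 bits
  H(X,Y) = 2.2122 bits
✓ Chain rule verified.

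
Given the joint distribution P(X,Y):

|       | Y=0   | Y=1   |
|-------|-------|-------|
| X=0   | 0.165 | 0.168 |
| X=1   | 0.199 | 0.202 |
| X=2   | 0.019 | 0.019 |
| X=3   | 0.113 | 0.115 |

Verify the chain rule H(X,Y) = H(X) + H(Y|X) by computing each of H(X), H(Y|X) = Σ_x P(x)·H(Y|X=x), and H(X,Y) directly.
H(X) = 1.7225 bits, H(Y|X) = 1.0000 bits, H(X,Y) = 2.7225 bits

Marginal of X (row sums):
  P(X=0) = 0.165 + 0.168 = 0.333
  P(X=1) = 0.199 + 0.202 = 0.401
  P(X=2) = 0.019 + 0.019 = 0.038
  P(X=3) = 0.113 + 0.115 = 0.228
H(X) = -[0.333·log₂(0.333) + 0.401·log₂(0.401) + 0.038·log₂(0.038) + 0.228·log₂(0.228)]
  = 0.528273 + 0.528649 + 0.179279 + 0.486300 = 1.7225 bits

H(Y|X) = Σ_x P(x)·H(Y|X=x):
  X=0: P(X=0) = 0.333, P(Y|X=0) = (55/111, 56/111) → H(Y|X=0) = 0.999941
  X=1: P(X=1) = 0.401, P(Y|X=1) = (199/401, 202/401) → H(Y|X=1) = 0.999960
  X=2: P(X=2) = 0.038, P(Y|X=2) = (1/2, 1/2) → H(Y|X=2) = 1.000000
  X=3: P(X=3) = 0.228, P(Y|X=3) = (113/228, 115/228) → H(Y|X=3) = 0.999944
H(Y|X) = 0.333·0.999941 + 0.401·0.999960 + 0.038·1.000000 + 0.228·0.999944 = 1.0000 bits

H(X,Y) = -Σ_{x,y} P(x,y) log₂ P(x,y). Per-cell terms -P(x,y)·log₂P(x,y):
  X=0: 0.428911, 0.432342
  X=1: 0.463503, 0.466130
  X=2: 0.108639, 0.108639
  X=3: 0.355453, 0.358834
Sum of the 8 terms: H(X,Y) = 2.7225 bits

Chain rule check:
  H(X) + H(Y|X) = 1.7225 + 1.0000 = 2.7225 bits
  H(X,Y) = 2.7225 bits
✓ Chain rule verified.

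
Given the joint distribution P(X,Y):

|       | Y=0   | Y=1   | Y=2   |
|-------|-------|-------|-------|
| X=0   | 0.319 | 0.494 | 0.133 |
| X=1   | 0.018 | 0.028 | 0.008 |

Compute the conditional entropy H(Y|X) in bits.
1.4169 bits

H(Y|X) = H(X,Y) - H(X)

H(X,Y) = -Σ_{x,y} P(x,y) log₂ P(x,y). Per-cell terms -P(x,y)·log₂P(x,y):
  X=0: 0.525831, 0.502604, 0.387097
  X=1: 0.104325, 0.144436, 0.055726
Sum of the 6 terms: H(X,Y) = 1.72002 bits

Marginal of X (row sums):
  P(X=0) = 0.319 + 0.494 + 0.133 = 0.946
  P(X=1) = 0.018 + 0.028 + 0.008 = 0.054
H(X) = -[0.946·log₂(0.946) + 0.054·log₂(0.054)]
  = 0.075763 + 0.227388 = 0.30315 bits

H(Y|X) = H(X,Y) - H(X) = 1.72002 - 0.30315 = 1.4169 bits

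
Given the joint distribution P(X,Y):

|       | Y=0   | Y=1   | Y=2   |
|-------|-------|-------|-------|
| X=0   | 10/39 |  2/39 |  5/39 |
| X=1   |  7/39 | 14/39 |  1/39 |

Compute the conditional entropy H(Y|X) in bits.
1.2259 bits

H(Y|X) = H(X,Y) - H(X)

H(X,Y) = -Σ_{x,y} P(x,y) log₂ P(x,y). Per-cell terms -P(x,y)·log₂P(x,y):
  X=0: 0.50345, 0.21976, 0.37993
  X=1: 0.44478, 0.53058, 0.13552
Sum of the 6 terms: H(X,Y) = 2.2140 bits

Marginal of X (row sums):
  P(X=0) = 10/39 + 2/39 + 5/39 = 17/39
  P(X=1) = 7/39 + 14/39 + 1/39 = 22/39
H(X) = -[(17/39)·log₂(17/39) + (22/39)·log₂(22/39)]
  = 0.52218 + 0.46593 = 0.9881 bits

H(Y|X) = H(X,Y) - H(X) = 2.2140 - 0.9881 = 1.2259 bits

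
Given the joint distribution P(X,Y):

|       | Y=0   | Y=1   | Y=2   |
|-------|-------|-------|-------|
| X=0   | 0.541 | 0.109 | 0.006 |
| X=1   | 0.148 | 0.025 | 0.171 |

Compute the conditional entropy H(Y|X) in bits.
0.9204 bits

H(Y|X) = H(X,Y) - H(X)

H(X,Y) = -Σ_{x,y} P(x,y) log₂ P(x,y). Per-cell terms -P(x,y)·log₂P(x,y):
  X=0: 0.47949, 0.34854, 0.04428
  X=1: 0.40794, 0.13305, 0.43570
Sum of the 6 terms: H(X,Y) = 1.8490 bits

Marginal of X (row sums):
  P(X=0) = 0.541 + 0.109 + 0.006 = 0.656
  P(X=1) = 0.148 + 0.025 + 0.171 = 0.344
H(X) = -[0.656·log₂(0.656) + 0.344·log₂(0.344)]
  = 0.39900 + 0.52959 = 0.9286 bits

H(Y|X) = H(X,Y) - H(X) = 1.8490 - 0.9286 = 0.9204 bits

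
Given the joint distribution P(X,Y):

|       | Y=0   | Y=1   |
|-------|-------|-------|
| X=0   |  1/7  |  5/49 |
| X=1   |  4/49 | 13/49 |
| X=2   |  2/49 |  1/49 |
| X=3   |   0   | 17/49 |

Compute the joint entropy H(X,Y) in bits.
2.3728 bits

H(X,Y) = -Σ_{x,y} P(x,y) log₂ P(x,y). Per-cell terms -P(x,y)·log₂P(x,y):
  X=0: 0.40105, 0.33600
  X=1: 0.29508, 0.50787
  X=2: 0.18836, 0.11459
  X=3: 0.00000, 0.52986
  (cells with P = 0 contribute 0)
Sum of the 8 terms: H(X,Y) = 2.3728 bits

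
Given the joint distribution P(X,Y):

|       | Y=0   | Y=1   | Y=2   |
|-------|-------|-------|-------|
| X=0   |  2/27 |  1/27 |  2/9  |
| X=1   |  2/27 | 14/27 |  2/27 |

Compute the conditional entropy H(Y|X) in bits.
1.0657 bits

H(Y|X) = H(X,Y) - H(X)

H(X,Y) = -Σ_{x,y} P(x,y) log₂ P(x,y). Per-cell terms -P(x,y)·log₂P(x,y):
  X=0: 0.2781398, 0.1761069, 0.4822056
  X=1: 0.2781398, 0.4913132, 0.2781398
Sum of the 6 terms: H(X,Y) = 1.984045 bits

Marginal of X (row sums):
  P(X=0) = 2/27 + 1/27 + 2/9 = 1/3
  P(X=1) = 2/27 + 14/27 + 2/27 = 2/3
H(X) = -[(1/3)·log₂(1/3) + (2/3)·log₂(2/3)]
  = 0.5283208 + 0.3899750 = 0.918296 bits

H(Y|X) = H(X,Y) - H(X) = 1.984045 - 0.918296 = 1.0657 bits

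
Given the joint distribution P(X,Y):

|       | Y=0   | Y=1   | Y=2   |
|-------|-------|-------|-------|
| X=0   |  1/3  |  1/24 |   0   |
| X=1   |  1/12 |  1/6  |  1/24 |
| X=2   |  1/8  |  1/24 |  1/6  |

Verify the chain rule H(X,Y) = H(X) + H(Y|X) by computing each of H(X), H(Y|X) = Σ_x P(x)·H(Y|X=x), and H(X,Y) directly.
H(X) = 1.5774 bits, H(Y|X) = 1.0594 bits, H(X,Y) = 2.6368 bits

Marginal of X (row sums):
  P(X=0) = 1/3 + 1/24 + 0 = 3/8
  P(X=1) = 1/12 + 1/6 + 1/24 = 7/24
  P(X=2) = 1/8 + 1/24 + 1/6 = 1/3
H(X) = -[(3/8)·log₂(3/8) + (7/24)·log₂(7/24) + (1/3)·log₂(1/3)]
  = 0.530639 + 0.518469 + 0.528321 = 1.5774 bits

H(Y|X) = Σ_x P(x)·H(Y|X=x):
  X=0: P(X=0) = 3/8, P(Y|X=0) = (8/9, 1/9, 0) → H(Y|X=0) = 0.503258
  X=1: P(X=1) = 7/24, P(Y|X=1) = (2/7, 4/7, 1/7) → H(Y|X=1) = 1.378783
  X=2: P(X=2) = 1/3, P(Y|X=2) = (3/8, 1/8, 1/2) → H(Y|X=2) = 1.405639
H(Y|X) = (3/8)·0.503258 + (7/24)·1.378783 + (1/3)·1.405639 = 1.0594 bits

H(X,Y) = -Σ_{x,y} P(x,y) log₂ P(x,y). Per-cell terms -P(x,y)·log₂P(x,y):
  X=0: 0.528321, 0.191040, 0.000000
  X=1: 0.298747, 0.430827, 0.191040
  X=2: 0.375000, 0.191040, 0.430827
  (cells with P = 0 contribute 0)
Sum of the 9 terms: H(X,Y) = 2.6368 bits

Chain rule check:
  H(X) + H(Y|X) = 1.5774 + 1.0594 = 2.6368 bits
  H(X,Y) = 2.6368 bits
✓ Chain rule verified.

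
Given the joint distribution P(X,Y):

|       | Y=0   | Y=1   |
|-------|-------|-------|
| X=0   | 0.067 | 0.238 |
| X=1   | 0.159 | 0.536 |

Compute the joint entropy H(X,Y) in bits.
1.6582 bits

H(X,Y) = -Σ_{x,y} P(x,y) log₂ P(x,y). Per-cell terms -P(x,y)·log₂P(x,y):
  X=0: 0.2613, 0.4929
  X=1: 0.4218, 0.4822
Sum of the 4 terms: H(X,Y) = 1.6582 bits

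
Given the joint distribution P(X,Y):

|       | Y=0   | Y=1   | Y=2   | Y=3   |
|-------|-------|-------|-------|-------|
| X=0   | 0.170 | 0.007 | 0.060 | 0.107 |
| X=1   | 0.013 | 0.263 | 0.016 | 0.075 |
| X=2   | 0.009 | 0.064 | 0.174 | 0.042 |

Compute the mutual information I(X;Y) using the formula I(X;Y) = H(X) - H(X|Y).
0.5637 bits

I(X;Y) = H(X) - H(X|Y)

Marginal of X (row sums):
  P(X=0) = 0.170 + 0.007 + 0.060 + 0.107 = 0.344
  P(X=1) = 0.013 + 0.263 + 0.016 + 0.075 = 0.367
  P(X=2) = 0.009 + 0.064 + 0.174 + 0.042 = 0.289
H(X) = -[0.344·log₂(0.344) + 0.367·log₂(0.367) + 0.289·log₂(0.289)]
  = 0.5296 + 0.5307 + 0.5176 = 1.5779 bits

Marginal of Y (column sums):
  P(Y=0) = 0.170 + 0.013 + 0.009 = 0.192
  P(Y=1) = 0.007 + 0.263 + 0.064 = 0.334
  P(Y=2) = 0.060 + 0.016 + 0.174 = 0.250
  P(Y=3) = 0.107 + 0.075 + 0.042 = 0.224
H(X|Y) = Σ_y P(y)·H(X|Y=y):
  Y=0: P(Y=0) = 0.192, P(X|Y=0) = (85/96, 13/192, 3/64) → H(X|Y=0) = 0.6254
  Y=1: P(Y=1) = 0.334, P(X|Y=1) = (7/334, 263/334, 32/167) → H(X|Y=1) = 0.8451
  Y=2: P(Y=2) = 0.250, P(X|Y=2) = (6/25, 8/125, 87/125) → H(X|Y=2) = 1.1118
  Y=3: P(Y=3) = 0.224, P(X|Y=3) = (107/224, 75/224, 3/16) → H(X|Y=3) = 1.4905
H(X|Y) = 0.192·0.6254 + 0.334·0.8451 + 0.250·1.1118 + 0.224·1.4905 = 1.0142 bits

I(X;Y) = H(X) - H(X|Y) = 1.5779 - 1.0142 = 0.5637 bits

Cross-check via I(X;Y) = H(X) + H(Y) - H(X,Y): computing H(Y) from the column sums and H(X,Y) from the 12 cells in the same way gives H(Y) = 1.9690 bits and H(X,Y) = 2.9832 bits, so
I(X;Y) = 1.5779 + 1.9690 - 2.9832 = 0.5637 bits ✓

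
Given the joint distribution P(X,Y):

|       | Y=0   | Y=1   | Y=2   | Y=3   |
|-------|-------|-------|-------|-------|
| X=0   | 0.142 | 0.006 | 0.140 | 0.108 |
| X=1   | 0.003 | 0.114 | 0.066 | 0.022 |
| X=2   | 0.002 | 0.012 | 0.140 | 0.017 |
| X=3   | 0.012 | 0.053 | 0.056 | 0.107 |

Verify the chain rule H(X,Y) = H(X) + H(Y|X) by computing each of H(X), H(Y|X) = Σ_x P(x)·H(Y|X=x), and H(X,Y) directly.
H(X) = 1.9199 bits, H(Y|X) = 1.5010 bits, H(X,Y) = 3.4209 bits

Marginal of X (row sums):
  P(X=0) = 0.142 + 0.006 + 0.140 + 0.108 = 0.396
  P(X=1) = 0.003 + 0.114 + 0.066 + 0.022 = 0.205
  P(X=2) = 0.002 + 0.012 + 0.140 + 0.017 = 0.171
  P(X=3) = 0.012 + 0.053 + 0.056 + 0.107 = 0.228
H(X) = -[0.396·log₂(0.396) + 0.205·log₂(0.205) + 0.171·log₂(0.171) + 0.228·log₂(0.228)]
  = 0.52923 + 0.46869 + 0.43570 + 0.48630 = 1.9199 bits

H(Y|X) = Σ_x P(x)·H(Y|X=x):
  X=0: P(X=0) = 0.396, P(Y|X=0) = (71/198, 1/66, 35/99, 3/11) → H(Y|X=0) = 1.66370
  X=1: P(X=1) = 0.205, P(Y|X=1) = (3/205, 114/205, 66/205, 22/205) → H(Y|X=1) = 1.43196
  X=2: P(X=2) = 0.171, P(Y|X=2) = (2/171, 4/57, 140/171, 17/171) → H(Y|X=2) = 0.91138
  X=3: P(X=3) = 0.228, P(Y|X=3) = (1/19, 53/228, 14/57, 107/228) → H(Y|X=3) = 1.72259
H(Y|X) = 0.396·1.66370 + 0.205·1.43196 + 0.171·0.91138 + 0.228·1.72259 = 1.5010 bits

H(X,Y) = -Σ_{x,y} P(x,y) log₂ P(x,y). Per-cell terms -P(x,y)·log₂P(x,y):
  X=0: 0.39988, 0.04428, 0.39711, 0.34678
  X=1: 0.02514, 0.35715, 0.25881, 0.12114
  X=2: 0.01793, 0.07657, 0.39711, 0.09993
  X=3: 0.07657, 0.22461, 0.23287, 0.34500
Sum of the 16 terms: H(X,Y) = 3.4209 bits

Chain rule check:
  H(X) + H(Y|X) = 1.9199 + 1.5010 = 3.4209 bits
  H(X,Y) = 3.4209 bits
✓ Chain rule verified.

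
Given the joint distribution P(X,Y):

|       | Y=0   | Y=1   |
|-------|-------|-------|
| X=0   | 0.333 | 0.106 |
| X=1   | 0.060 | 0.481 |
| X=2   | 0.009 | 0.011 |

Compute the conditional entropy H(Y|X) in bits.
0.6419 bits

H(Y|X) = H(X,Y) - H(X)

H(X,Y) = -Σ_{x,y} P(x,y) log₂ P(x,y). Per-cell terms -P(x,y)·log₂P(x,y):
  X=0: 0.528273, 0.343214
  X=1: 0.243534, 0.507884
  X=2: 0.061163, 0.071570
Sum of the 6 terms: H(X,Y) = 1.75564 bits

Marginal of X (row sums):
  P(X=0) = 0.333 + 0.106 = 0.439
  P(X=1) = 0.060 + 0.481 = 0.541
  P(X=2) = 0.009 + 0.011 = 0.020
H(X) = -[0.439·log₂(0.439) + 0.541·log₂(0.541) + 0.020·log₂(0.020)]
  = 0.521403 + 0.479488 + 0.112877 = 1.11377 bits

H(Y|X) = H(X,Y) - H(X) = 1.75564 - 1.11377 = 0.6419 bits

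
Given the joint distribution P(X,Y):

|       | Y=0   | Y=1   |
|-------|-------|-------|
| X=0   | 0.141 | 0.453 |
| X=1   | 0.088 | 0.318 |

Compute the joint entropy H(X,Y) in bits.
1.7502 bits

H(X,Y) = -Σ_{x,y} P(x,y) log₂ P(x,y). Per-cell terms -P(x,y)·log₂P(x,y):
  X=0: 0.3985, 0.5175
  X=1: 0.3086, 0.5256
Sum of the 4 terms: H(X,Y) = 1.7502 bits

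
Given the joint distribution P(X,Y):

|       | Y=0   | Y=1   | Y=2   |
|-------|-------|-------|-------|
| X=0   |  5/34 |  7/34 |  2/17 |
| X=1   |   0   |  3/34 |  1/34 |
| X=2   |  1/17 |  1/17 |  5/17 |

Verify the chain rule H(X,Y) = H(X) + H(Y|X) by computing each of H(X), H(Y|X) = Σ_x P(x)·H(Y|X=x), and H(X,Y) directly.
H(X) = 1.4021 bits, H(Y|X) = 1.2961 bits, H(X,Y) = 2.6982 bits

Marginal of X (row sums):
  P(X=0) = 5/34 + 7/34 + 2/17 = 8/17
  P(X=1) = 0 + 3/34 + 1/34 = 2/17
  P(X=2) = 1/17 + 1/17 + 5/17 = 7/17
H(X) = -[(8/17)·log₂(8/17) + (2/17)·log₂(2/17) + (7/17)·log₂(7/17)]
  = 0.51175 + 0.36323 + 0.52710 = 1.4021 bits

H(Y|X) = Σ_x P(x)·H(Y|X=x):
  X=0: P(X=0) = 8/17, P(Y|X=0) = (5/16, 7/16, 1/4) → H(Y|X=0) = 1.54618
  X=1: P(X=1) = 2/17, P(Y|X=1) = (0, 3/4, 1/4) → H(Y|X=1) = 0.81128
  X=2: P(X=2) = 7/17, P(Y|X=2) = (1/7, 1/7, 5/7) → H(Y|X=2) = 1.14883
H(Y|X) = (8/17)·1.54618 + (2/17)·0.81128 + (7/17)·1.14883 = 1.2961 bits

H(X,Y) = -Σ_{x,y} P(x,y) log₂ P(x,y). Per-cell terms -P(x,y)·log₂P(x,y):
  X=0: 0.40670, 0.46943, 0.36323
  X=1: 0.00000, 0.30904, 0.14963
  X=2: 0.24044, 0.24044, 0.51927
  (cells with P = 0 contribute 0)
Sum of the 9 terms: H(X,Y) = 2.6982 bits

Chain rule check:
  H(X) + H(Y|X) = 1.4021 + 1.2961 = 2.6982 bits
  H(X,Y) = 2.6982 bits
✓ Chain rule verified.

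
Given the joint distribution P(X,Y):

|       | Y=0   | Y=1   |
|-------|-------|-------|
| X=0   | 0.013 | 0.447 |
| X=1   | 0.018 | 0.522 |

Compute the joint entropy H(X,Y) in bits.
1.1946 bits

H(X,Y) = -Σ_{x,y} P(x,y) log₂ P(x,y). Per-cell terms -P(x,y)·log₂P(x,y):
  X=0: 0.0814, 0.5193
  X=1: 0.1043, 0.4896
Sum of the 4 terms: H(X,Y) = 1.1946 bits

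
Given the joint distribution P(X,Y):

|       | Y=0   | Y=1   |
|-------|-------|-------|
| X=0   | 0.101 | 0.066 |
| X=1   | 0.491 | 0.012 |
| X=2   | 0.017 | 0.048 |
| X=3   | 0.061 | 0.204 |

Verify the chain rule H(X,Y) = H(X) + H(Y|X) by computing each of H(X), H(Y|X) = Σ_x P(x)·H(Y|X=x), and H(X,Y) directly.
H(X) = 1.6939 bits, H(Y|X) = 0.5036 bits, H(X,Y) = 2.1975 bits

Marginal of X (row sums):
  P(X=0) = 0.101 + 0.066 = 0.167
  P(X=1) = 0.491 + 0.012 = 0.503
  P(X=2) = 0.017 + 0.048 = 0.065
  P(X=3) = 0.061 + 0.204 = 0.265
H(X) = -[0.167·log₂(0.167) + 0.503·log₂(0.503) + 0.065·log₂(0.065) + 0.265·log₂(0.265)]
  = 0.4312 + 0.4987 + 0.2563 + 0.5077 = 1.6939 bits

H(Y|X) = Σ_x P(x)·H(Y|X=x):
  X=0: P(X=0) = 0.167, P(Y|X=0) = (101/167, 66/167) → H(Y|X=0) = 0.9681
  X=1: P(X=1) = 0.503, P(Y|X=1) = (491/503, 12/503) → H(Y|X=1) = 0.1626
  X=2: P(X=2) = 0.065, P(Y|X=2) = (17/65, 48/65) → H(Y|X=2) = 0.8291
  X=3: P(X=3) = 0.265, P(Y|X=3) = (61/265, 204/265) → H(Y|X=3) = 0.7783
H(Y|X) = 0.167·0.9681 + 0.503·0.1626 + 0.065·0.8291 + 0.265·0.7783 = 0.5036 bits

H(X,Y) = -Σ_{x,y} P(x,y) log₂ P(x,y). Per-cell terms -P(x,y)·log₂P(x,y):
  X=0: 0.3341, 0.2588
  X=1: 0.5039, 0.0766
  X=2: 0.0999, 0.2103
  X=3: 0.2461, 0.4678
Sum of the 8 terms: H(X,Y) = 2.1975 bits

Chain rule check:
  H(X) + H(Y|X) = 1.6939 + 0.5036 = 2.1975 bits
  H(X,Y) = 2.1975 bits
✓ Chain rule verified.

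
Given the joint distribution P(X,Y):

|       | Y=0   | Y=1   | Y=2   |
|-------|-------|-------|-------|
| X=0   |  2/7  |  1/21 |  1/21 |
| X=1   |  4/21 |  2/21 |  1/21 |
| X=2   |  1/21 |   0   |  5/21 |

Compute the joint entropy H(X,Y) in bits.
2.6247 bits

H(X,Y) = -Σ_{x,y} P(x,y) log₂ P(x,y). Per-cell terms -P(x,y)·log₂P(x,y):
  X=0: 0.51639, 0.20916, 0.20916
  X=1: 0.45568, 0.32308, 0.20916
  X=2: 0.20916, 0.00000, 0.49295
  (cells with P = 0 contribute 0)
Sum of the 9 terms: H(X,Y) = 2.6247 bits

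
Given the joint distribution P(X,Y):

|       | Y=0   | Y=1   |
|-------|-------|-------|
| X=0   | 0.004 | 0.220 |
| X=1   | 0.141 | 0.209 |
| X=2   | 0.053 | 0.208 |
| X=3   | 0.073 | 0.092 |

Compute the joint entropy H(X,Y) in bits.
2.6711 bits

H(X,Y) = -Σ_{x,y} P(x,y) log₂ P(x,y). Per-cell terms -P(x,y)·log₂P(x,y):
  X=0: 0.0319, 0.4806
  X=1: 0.3985, 0.4720
  X=2: 0.2246, 0.4712
  X=3: 0.2756, 0.3167
Sum of the 8 terms: H(X,Y) = 2.6711 bits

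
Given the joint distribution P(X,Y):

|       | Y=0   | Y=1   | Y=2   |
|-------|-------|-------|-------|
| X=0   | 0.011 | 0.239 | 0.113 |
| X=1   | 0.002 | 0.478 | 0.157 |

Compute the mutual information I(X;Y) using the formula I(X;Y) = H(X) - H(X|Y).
0.0139 bits

I(X;Y) = H(X) - H(X|Y)

Marginal of X (row sums):
  P(X=0) = 0.011 + 0.239 + 0.113 = 0.363
  P(X=1) = 0.002 + 0.478 + 0.157 = 0.637
H(X) = -[0.363·log₂(0.363) + 0.637·log₂(0.637)]
  = 0.530691 + 0.414454 = 0.945145 bits

Marginal of Y (column sums):
  P(Y=0) = 0.011 + 0.002 = 0.013
  P(Y=1) = 0.239 + 0.478 = 0.717
  P(Y=2) = 0.113 + 0.157 = 0.270
H(X|Y) = Σ_y P(y)·H(X|Y=y):
  Y=0: P(Y=0) = 0.013, P(X|Y=0) = (11/13, 2/13) → H(X|Y=0) = 0.619382
  Y=1: P(Y=1) = 0.717, P(X|Y=1) = (1/3, 2/3) → H(X|Y=1) = 0.918296
  Y=2: P(Y=2) = 0.270, P(X|Y=2) = (113/270, 157/270) → H(X|Y=2) = 0.980758
H(X|Y) = 0.013·0.619382 + 0.717·0.918296 + 0.270·0.980758 = 0.931275 bits

I(X;Y) = H(X) - H(X|Y) = 0.945145 - 0.931275 = 0.0139 bits

Cross-check via I(X;Y) = H(X) + H(Y) - H(X,Y): computing H(Y) from the column sums and H(X,Y) from the 6 cells in the same way gives H(Y) = 0.935599 bits and H(X,Y) = 1.866873 bits, so
I(X;Y) = 0.945145 + 0.935599 - 1.866873 = 0.0139 bits ✓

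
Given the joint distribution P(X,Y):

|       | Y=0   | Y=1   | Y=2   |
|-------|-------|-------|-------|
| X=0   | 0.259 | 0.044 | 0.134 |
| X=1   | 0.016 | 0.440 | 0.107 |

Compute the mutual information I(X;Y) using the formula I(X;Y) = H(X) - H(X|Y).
0.4489 bits

I(X;Y) = H(X) - H(X|Y)

Marginal of X (row sums):
  P(X=0) = 0.259 + 0.044 + 0.134 = 0.437
  P(X=1) = 0.016 + 0.440 + 0.107 = 0.563
H(X) = -[0.437·log₂(0.437) + 0.563·log₂(0.563)]
  = 0.5219 + 0.4666 = 0.9885 bits

Marginal of Y (column sums):
  P(Y=0) = 0.259 + 0.016 = 0.275
  P(Y=1) = 0.044 + 0.440 = 0.484
  P(Y=2) = 0.134 + 0.107 = 0.241
H(X|Y) = Σ_y P(y)·H(X|Y=y):
  Y=0: P(Y=0) = 0.275, P(X|Y=0) = (259/275, 16/275) → H(X|Y=0) = 0.3202
  Y=1: P(Y=1) = 0.484, P(X|Y=1) = (1/11, 10/11) → H(X|Y=1) = 0.4395
  Y=2: P(Y=2) = 0.241, P(X|Y=2) = (134/241, 107/241) → H(X|Y=2) = 0.9909
H(X|Y) = 0.275·0.3202 + 0.484·0.4395 + 0.241·0.9909 = 0.5396 bits

I(X;Y) = H(X) - H(X|Y) = 0.9885 - 0.5396 = 0.4489 bits

Cross-check via I(X;Y) = H(X) + H(Y) - H(X,Y): computing H(Y) from the column sums and H(X,Y) from the 6 cells in the same way gives H(Y) = 1.5136 bits and H(X,Y) = 2.0532 bits, so
I(X;Y) = 0.9885 + 1.5136 - 2.0532 = 0.4489 bits ✓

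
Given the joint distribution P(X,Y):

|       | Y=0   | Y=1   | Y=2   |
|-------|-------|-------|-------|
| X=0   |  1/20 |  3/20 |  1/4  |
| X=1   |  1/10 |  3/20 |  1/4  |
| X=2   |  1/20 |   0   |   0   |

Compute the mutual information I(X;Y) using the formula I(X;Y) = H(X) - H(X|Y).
0.1345 bits

I(X;Y) = H(X) - H(X|Y)

Marginal of X (row sums):
  P(X=0) = 1/20 + 3/20 + 1/4 = 9/20
  P(X=1) = 1/10 + 3/20 + 1/4 = 1/2
  P(X=2) = 1/20 + 0 + 0 = 1/20
H(X) = -[(9/20)·log₂(9/20) + (1/2)·log₂(1/2) + (1/20)·log₂(1/20)]
  = 0.5184 + 0.5000 + 0.2161 = 1.2345 bits

Marginal of Y (column sums):
  P(Y=0) = 1/20 + 1/10 + 1/20 = 1/5
  P(Y=1) = 3/20 + 3/20 + 0 = 3/10
  P(Y=2) = 1/4 + 1/4 + 0 = 1/2
H(X|Y) = Σ_y P(y)·H(X|Y=y):
  Y=0: P(Y=0) = 1/5, P(X|Y=0) = (1/4, 1/2, 1/4) → H(X|Y=0) = 1.5000
  Y=1: P(Y=1) = 3/10, P(X|Y=1) = (1/2, 1/2, 0) → H(X|Y=1) = 1.0000
  Y=2: P(Y=2) = 1/2, P(X|Y=2) = (1/2, 1/2, 0) → H(X|Y=2) = 1.0000
H(X|Y) = (1/5)·1.5000 + (3/10)·1.0000 + (1/2)·1.0000 = 1.1000 bits

I(X;Y) = H(X) - H(X|Y) = 1.2345 - 1.1000 = 0.1345 bits

Cross-check via I(X;Y) = H(X) + H(Y) - H(X,Y): computing H(Y) from the column sums and H(X,Y) from the 9 cells in the same way gives H(Y) = 1.4855 bits and H(X,Y) = 2.5855 bits, so
I(X;Y) = 1.2345 + 1.4855 - 2.5855 = 0.1345 bits ✓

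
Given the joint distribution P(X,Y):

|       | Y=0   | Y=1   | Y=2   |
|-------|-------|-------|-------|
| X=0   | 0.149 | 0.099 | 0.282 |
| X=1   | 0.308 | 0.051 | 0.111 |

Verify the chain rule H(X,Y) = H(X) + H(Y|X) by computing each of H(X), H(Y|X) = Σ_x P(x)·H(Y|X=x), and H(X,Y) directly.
H(X) = 0.9974 bits, H(Y|X) = 1.3514 bits, H(X,Y) = 2.3488 bits

Marginal of X (row sums):
  P(X=0) = 0.149 + 0.099 + 0.282 = 0.530
  P(X=1) = 0.308 + 0.051 + 0.111 = 0.470
H(X) = -[0.530·log₂(0.530) + 0.470·log₂(0.470)]
  = 0.4854 + 0.5120 = 0.9974 bits

H(Y|X) = Σ_x P(x)·H(Y|X=x):
  X=0: P(X=0) = 0.530, P(Y|X=0) = (149/530, 99/530, 141/265) → H(Y|X=0) = 1.4511
  X=1: P(X=1) = 0.470, P(Y|X=1) = (154/235, 51/470, 111/470) → H(Y|X=1) = 1.2390
H(Y|X) = 0.530·1.4511 + 0.470·1.2390 = 1.3514 bits

H(X,Y) = -Σ_{x,y} P(x,y) log₂ P(x,y). Per-cell terms -P(x,y)·log₂P(x,y):
  X=0: 0.4092, 0.3303, 0.5150
  X=1: 0.5233, 0.2190, 0.3520
Sum of the 6 terms: H(X,Y) = 2.3488 bits

Chain rule check:
  H(X) + H(Y|X) = 0.9974 + 1.3514 = 2.3488 bits
  H(X,Y) = 2.3488 bits
✓ Chain rule verified.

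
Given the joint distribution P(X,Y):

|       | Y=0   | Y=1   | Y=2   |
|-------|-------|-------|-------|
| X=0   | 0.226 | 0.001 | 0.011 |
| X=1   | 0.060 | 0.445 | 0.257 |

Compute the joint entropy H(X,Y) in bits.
1.8336 bits

H(X,Y) = -Σ_{x,y} P(x,y) log₂ P(x,y). Per-cell terms -P(x,y)·log₂P(x,y):
  X=0: 0.4849, 0.0100, 0.0716
  X=1: 0.2435, 0.5198, 0.5038
Sum of the 6 terms: H(X,Y) = 1.8336 bits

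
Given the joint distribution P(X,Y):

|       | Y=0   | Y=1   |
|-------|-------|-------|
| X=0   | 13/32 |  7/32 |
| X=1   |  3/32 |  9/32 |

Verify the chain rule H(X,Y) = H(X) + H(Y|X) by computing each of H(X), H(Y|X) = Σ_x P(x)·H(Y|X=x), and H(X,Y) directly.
H(X) = 0.9544 bits, H(Y|X) = 0.8880 bits, H(X,Y) = 1.8425 bits

Marginal of X (row sums):
  P(X=0) = 13/32 + 7/32 = 5/8
  P(X=1) = 3/32 + 9/32 = 3/8
H(X) = -[(5/8)·log₂(5/8) + (3/8)·log₂(3/8)]
  = 0.42379 + 0.53064 = 0.9544 bits

H(Y|X) = Σ_x P(x)·H(Y|X=x):
  X=0: P(X=0) = 5/8, P(Y|X=0) = (13/20, 7/20) → H(Y|X=0) = 0.93407
  X=1: P(X=1) = 3/8, P(Y|X=1) = (1/4, 3/4) → H(Y|X=1) = 0.81128
H(Y|X) = (5/8)·0.93407 + (3/8)·0.81128 = 0.8880 bits

H(X,Y) = -Σ_{x,y} P(x,y) log₂ P(x,y). Per-cell terms -P(x,y)·log₂P(x,y):
  X=0: 0.52795, 0.47964
  X=1: 0.32016, 0.51471
Sum of the 4 terms: H(X,Y) = 1.8425 bits

Chain rule check:
  H(X) + H(Y|X) = 0.9544 + 0.8880 = 1.8424 bits
  H(X,Y) = 1.8425 bits
✓ Chain rule verified (Δ = 0.0001 is 4-dp rounding noise: each of the three values was rounded independently).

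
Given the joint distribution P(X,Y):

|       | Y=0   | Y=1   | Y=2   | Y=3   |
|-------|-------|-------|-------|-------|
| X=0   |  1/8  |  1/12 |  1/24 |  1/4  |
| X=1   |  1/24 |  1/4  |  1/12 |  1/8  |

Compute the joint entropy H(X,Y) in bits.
2.7296 bits

H(X,Y) = -Σ_{x,y} P(x,y) log₂ P(x,y). Per-cell terms -P(x,y)·log₂P(x,y):
  X=0: 0.37500, 0.29875, 0.19104, 0.50000
  X=1: 0.19104, 0.50000, 0.29875, 0.37500
Sum of the 8 terms: H(X,Y) = 2.7296 bits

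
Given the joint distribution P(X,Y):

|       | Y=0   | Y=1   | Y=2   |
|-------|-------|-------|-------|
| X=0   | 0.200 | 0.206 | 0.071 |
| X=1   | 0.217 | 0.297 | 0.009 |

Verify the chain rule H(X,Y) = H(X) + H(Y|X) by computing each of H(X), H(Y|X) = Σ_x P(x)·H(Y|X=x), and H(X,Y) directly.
H(X) = 0.9985 bits, H(Y|X) = 1.2661 bits, H(X,Y) = 2.2645 bits

Marginal of X (row sums):
  P(X=0) = 0.200 + 0.206 + 0.071 = 0.477
  P(X=1) = 0.217 + 0.297 + 0.009 = 0.523
H(X) = -[0.477·log₂(0.477) + 0.523·log₂(0.523)]
  = 0.5094 + 0.4891 = 0.9985 bits

H(Y|X) = Σ_x P(x)·H(Y|X=x):
  X=0: P(X=0) = 0.477, P(Y|X=0) = (200/477, 206/477, 71/477) → H(Y|X=0) = 1.4580
  X=1: P(X=1) = 0.523, P(Y|X=1) = (217/523, 297/523, 9/523) → H(Y|X=1) = 1.0910
H(Y|X) = 0.477·1.4580 + 0.523·1.0910 = 1.2661 bits

H(X,Y) = -Σ_{x,y} P(x,y) log₂ P(x,y). Per-cell terms -P(x,y)·log₂P(x,y):
  X=0: 0.4644, 0.4695, 0.2709
  X=1: 0.4783, 0.5202, 0.0612
Sum of the 6 terms: H(X,Y) = 2.2645 bits

Chain rule check:
  H(X) + H(Y|X) = 0.9985 + 1.2661 = 2.2646 bits
  H(X,Y) = 2.2645 bits
✓ Chain rule verified (Δ = 0.0001 is 4-dp rounding noise: each of the three values was rounded independently).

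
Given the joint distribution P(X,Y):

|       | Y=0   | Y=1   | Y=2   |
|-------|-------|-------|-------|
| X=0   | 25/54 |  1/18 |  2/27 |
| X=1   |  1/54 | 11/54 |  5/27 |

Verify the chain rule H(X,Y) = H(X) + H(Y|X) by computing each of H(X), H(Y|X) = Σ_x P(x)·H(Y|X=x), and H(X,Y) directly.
H(X) = 0.9751 bits, H(Y|X) = 1.0738 bits, H(X,Y) = 2.0489 bits

Marginal of X (row sums):
  P(X=0) = 25/54 + 1/18 + 2/27 = 16/27
  P(X=1) = 1/54 + 11/54 + 5/27 = 11/27
H(X) = -[(16/27)·log₂(16/27) + (11/27)·log₂(11/27)]
  = 0.44734 + 0.52778 = 0.9751 bits

H(Y|X) = Σ_x P(x)·H(Y|X=x):
  X=0: P(X=0) = 16/27, P(Y|X=0) = (25/32, 3/32, 1/8) → H(Y|X=0) = 0.97340
  X=1: P(X=1) = 11/27, P(Y|X=1) = (1/22, 1/2, 5/11) → H(Y|X=1) = 1.21975
H(Y|X) = (16/27)·0.97340 + (11/27)·1.21975 = 1.0738 bits

H(X,Y) = -Σ_{x,y} P(x,y) log₂ P(x,y). Per-cell terms -P(x,y)·log₂P(x,y):
  X=0: 0.51437, 0.23166, 0.27814
  X=1: 0.10657, 0.46759, 0.45055
Sum of the 6 terms: H(X,Y) = 2.0489 bits

Chain rule check:
  H(X) + H(Y|X) = 0.9751 + 1.0738 = 2.0489 bits
  H(X,Y) = 2.0489 bits
✓ Chain rule verified.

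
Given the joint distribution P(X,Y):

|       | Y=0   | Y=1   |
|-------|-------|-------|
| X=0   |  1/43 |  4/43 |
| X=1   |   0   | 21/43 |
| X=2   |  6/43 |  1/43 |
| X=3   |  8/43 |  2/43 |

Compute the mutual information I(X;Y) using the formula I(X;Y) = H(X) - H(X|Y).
0.5849 bits

I(X;Y) = H(X) - H(X|Y)

Marginal of X (row sums):
  P(X=0) = 1/43 + 4/43 = 5/43
  P(X=1) = 0 + 21/43 = 21/43
  P(X=2) = 6/43 + 1/43 = 7/43
  P(X=3) = 8/43 + 2/43 = 10/43
H(X) = -[(5/43)·log₂(5/43) + (21/43)·log₂(21/43) + (7/43)·log₂(7/43) + (10/43)·log₂(10/43)]
  = 0.360969 + 0.504951 + 0.426334 + 0.489381 = 1.781635 bits

Marginal of Y (column sums):
  P(Y=0) = 1/43 + 0 + 6/43 + 8/43 = 15/43
  P(Y=1) = 4/43 + 21/43 + 1/43 + 2/43 = 28/43
H(X|Y) = Σ_y P(y)·H(X|Y=y):
  Y=0: P(Y=0) = 15/43, P(X|Y=0) = (1/15, 0, 2/5, 8/15) → H(X|Y=0) = 1.272906
  Y=1: P(Y=1) = 28/43, P(X|Y=1) = (1/7, 3/4, 1/28, 1/14) → H(X|Y=1) = 1.155974
H(X|Y) = (15/43)·1.272906 + (28/43)·1.155974 = 1.196764 bits

I(X;Y) = H(X) - H(X|Y) = 1.781635 - 1.196764 = 0.5849 bits

Cross-check via I(X;Y) = H(X) + H(Y) - H(X,Y): computing H(Y) from the column sums and H(X,Y) from the 8 cells in the same way gives H(Y) = 0.933025 bits and H(X,Y) = 2.129789 bits, so
I(X;Y) = 1.781635 + 0.933025 - 2.129789 = 0.5849 bits ✓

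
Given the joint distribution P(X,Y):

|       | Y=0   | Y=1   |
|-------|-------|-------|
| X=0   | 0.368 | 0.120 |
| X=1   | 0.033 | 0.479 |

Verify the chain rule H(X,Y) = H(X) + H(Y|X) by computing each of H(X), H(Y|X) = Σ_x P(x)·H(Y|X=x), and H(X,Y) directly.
H(X) = 0.9996 bits, H(Y|X) = 0.5693 bits, H(X,Y) = 1.5689 bits

Marginal of X (row sums):
  P(X=0) = 0.368 + 0.120 = 0.488
  P(X=1) = 0.033 + 0.479 = 0.512
H(X) = -[0.488·log₂(0.488) + 0.512·log₂(0.512)]
  = 0.5051 + 0.4945 = 0.9996 bits

H(Y|X) = Σ_x P(x)·H(Y|X=x):
  X=0: P(X=0) = 0.488, P(Y|X=0) = (46/61, 15/61) → H(Y|X=0) = 0.8047
  X=1: P(X=1) = 0.512, P(Y|X=1) = (33/512, 479/512) → H(Y|X=1) = 0.3449
H(Y|X) = 0.488·0.8047 + 0.512·0.3449 = 0.5693 bits

H(X,Y) = -Σ_{x,y} P(x,y) log₂ P(x,y). Per-cell terms -P(x,y)·log₂P(x,y):
  X=0: 0.5307, 0.3671
  X=1: 0.1624, 0.5087
Sum of the 4 terms: H(X,Y) = 1.5689 bits

Chain rule check:
  H(X) + H(Y|X) = 0.9996 + 0.5693 = 1.5689 bits
  H(X,Y) = 1.5689 bits
✓ Chain rule verified.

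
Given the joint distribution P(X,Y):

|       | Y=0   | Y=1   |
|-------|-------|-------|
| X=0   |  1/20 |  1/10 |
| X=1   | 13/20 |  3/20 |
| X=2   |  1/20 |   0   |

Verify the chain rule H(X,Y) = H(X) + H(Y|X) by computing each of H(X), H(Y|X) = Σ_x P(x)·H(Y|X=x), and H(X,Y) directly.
H(X) = 0.8842 bits, H(Y|X) = 0.6947 bits, H(X,Y) = 1.5789 bits

Marginal of X (row sums):
  P(X=0) = 1/20 + 1/10 = 3/20
  P(X=1) = 13/20 + 3/20 = 4/5
  P(X=2) = 1/20 + 0 = 1/20
H(X) = -[(3/20)·log₂(3/20) + (4/5)·log₂(4/5) + (1/20)·log₂(1/20)]
  = 0.41054 + 0.25754 + 0.21610 = 0.8842 bits

H(Y|X) = Σ_x P(x)·H(Y|X=x):
  X=0: P(X=0) = 3/20, P(Y|X=0) = (1/3, 2/3) → H(Y|X=0) = 0.91830
  X=1: P(X=1) = 4/5, P(Y|X=1) = (13/16, 3/16) → H(Y|X=1) = 0.69621
  X=2: P(X=2) = 1/20, P(Y|X=2) = (1, 0) → H(Y|X=2) = 0.00000
H(Y|X) = (3/20)·0.91830 + (4/5)·0.69621 + (1/20)·0.00000 = 0.6947 bits

H(X,Y) = -Σ_{x,y} P(x,y) log₂ P(x,y). Per-cell terms -P(x,y)·log₂P(x,y):
  X=0: 0.21610, 0.33219
  X=1: 0.40397, 0.41054
  X=2: 0.21610, 0.00000
  (cells with P = 0 contribute 0)
Sum of the 6 terms: H(X,Y) = 1.5789 bits

Chain rule check:
  H(X) + H(Y|X) = 0.8842 + 0.6947 = 1.5789 bits
  H(X,Y) = 1.5789 bits
✓ Chain rule verified.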